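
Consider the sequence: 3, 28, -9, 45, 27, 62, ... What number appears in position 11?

-729

Split by position mod 2 into 2 tracks.
Track A = 3, -9, 27: geometric with ratio -3.
Track B = 28, 45, 62: linear: a_n = 11 + 17·n.
Position 11 falls in track A as its term 6, giving -729.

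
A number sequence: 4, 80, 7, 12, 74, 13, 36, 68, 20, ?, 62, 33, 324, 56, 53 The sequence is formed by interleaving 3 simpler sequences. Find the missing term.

Read the sequence 3 terms at a time; column i is its own pattern.
Stream A: 4, 12, 36, ?, 324 (multiplying by 3 each time).
Stream B: 80, 74, 68, 62, 56 (arithmetic, step −6).
Stream C: 7, 13, 20, 33, 53 (each term equals the sum of the previous two).
The gap is stream A's term 4; the rule gives 108.

108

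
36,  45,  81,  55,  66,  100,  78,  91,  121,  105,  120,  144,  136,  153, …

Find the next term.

169

Positions follow the repeating pattern AAB; grouping by letter gives 2 tracks.
Subsequence A: 36, 45, 55, 66, 78, 91, 105, 120, 136, 153 — triangular numbers starting at T_8.
Subsequence B: 81, 100, 121, 144 — the squares 9², 10², 11², ….
Position 15 falls in subsequence B as its term 5, giving 169.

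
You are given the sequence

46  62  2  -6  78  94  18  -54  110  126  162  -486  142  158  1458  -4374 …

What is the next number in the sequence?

174

The slot pattern repeats as AABB (period 4), so there are 2 interleaved tracks.
Track A = 46, 62, 78, 94, 110, 126, 142, 158: linear: a_n = 30 + 16·n.
Track B = 2, -6, 18, -54, 162, -486, 1458, -4374: geometric, ×-3 each step.
Position 17 → track A, term 9 = 174.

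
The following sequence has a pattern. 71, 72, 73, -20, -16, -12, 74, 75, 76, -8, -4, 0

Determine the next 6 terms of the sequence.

77, 78, 79, 4, 8, 12

Positions follow the repeating pattern AAABBB; grouping by letter gives 2 tracks.
Stream A: 71, 72, 73, 74, 75, 76 (arithmetic, step +1).
Stream B: -20, -16, -12, -8, -4, 0 (arithmetic, step +4).
Position 13 falls in stream A as its term 7, giving 77.
Term 14 comes from stream A (its 8th entry): 78.
Position 15 falls in stream A as its term 9, giving 79.
Term 16 comes from stream B (its 7th entry): 4.
Position 17 → stream B, term 8 = 8.
Position 18 falls in stream B as its term 9, giving 12.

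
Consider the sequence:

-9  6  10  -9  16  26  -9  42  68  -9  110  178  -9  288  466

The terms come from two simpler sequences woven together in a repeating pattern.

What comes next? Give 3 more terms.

-9, 754, 1220

Positions follow the repeating pattern ABB; grouping by letter gives 2 tracks.
Subsequence A is -9, -9, -9, -9, -9, which is constant -9.
Subsequence B is 6, 10, 16, 26, 42, 68, 110, 178, 288, 466, which is each term equals the sum of the previous two.
Position 16 falls in subsequence A as its term 6, giving -9.
Position 17 falls in subsequence B as its term 11, giving 754.
Position 18 falls in subsequence B as its term 12, giving 1220.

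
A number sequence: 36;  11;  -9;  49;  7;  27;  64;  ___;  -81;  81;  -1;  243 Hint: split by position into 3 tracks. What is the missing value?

3

Taking every 3rd term gives 3 separate tracks.
Track A: 36, 49, 64, 81 (perfect squares starting at 6²).
Track B: 11, 7, ?, -1 (arithmetic, step −4).
Track C: -9, 27, -81, 243 (multiplying by -3 each time).
So the missing entry in track B is 3.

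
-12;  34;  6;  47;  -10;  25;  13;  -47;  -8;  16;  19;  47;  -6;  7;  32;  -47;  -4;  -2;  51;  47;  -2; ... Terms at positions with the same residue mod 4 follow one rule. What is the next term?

Taking every 4th term gives 4 separate tracks.
Subsequence A: -12, -10, -8, -6, -4, -2 (adding 2 each time).
Subsequence B: 34, 25, 16, 7, -2 (arithmetic with common difference −9).
Subsequence C: 6, 13, 19, 32, 51 (each term equals the sum of the previous two).
Subsequence D: 47, -47, 47, -47, 47 (oscillating between 47 and -47).
Position 22 falls in subsequence B as its term 6, giving -11.

-11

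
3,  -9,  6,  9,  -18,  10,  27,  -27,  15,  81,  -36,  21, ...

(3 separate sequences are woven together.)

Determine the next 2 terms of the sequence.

243, -45

The terms cycle through 3 interleaved subsequences.
Stream A: 3, 9, 27, 81 (powers 3^1, 3^2, 3^3, …).
Stream B: -9, -18, -27, -36 (linear: a_n = −9·n).
Stream C: 6, 10, 15, 21 (triangular numbers n(n+1)/2 for n = 3, 4, …).
The 13th slot belongs to stream A; its 5th term is 243.
Position 14 → stream B, term 5 = -45.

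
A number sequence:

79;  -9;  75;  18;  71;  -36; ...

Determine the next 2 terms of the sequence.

67, 72

Positions 1, 3, 5, … form one subsequence and positions 2, 4, 6, … form another.
Track A = 79, 75, 71: subtracting 4 each time.
Track B = -9, 18, -36: multiplying by -2 each time.
Position 7 → track A, term 4 = 67.
Position 8 → track B, term 4 = 72.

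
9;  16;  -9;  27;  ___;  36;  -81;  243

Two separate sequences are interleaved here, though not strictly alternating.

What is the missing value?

Reading positions in blocks of 4 reveals the pattern AABB — 2 tracks woven together.
Stream A: 9, 16, ?, 36 — perfect squares starting at 3².
Stream B: -9, 27, -81, 243 — multiplying by -3 each time.
The gap is stream A's term 3; the rule gives 25.

25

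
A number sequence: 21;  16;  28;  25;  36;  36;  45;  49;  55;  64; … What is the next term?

Positions 1, 3, 5, … form one subsequence and positions 2, 4, 6, … form another.
Subsequence A: 21, 28, 36, 45, 55 — triangular numbers n(n+1)/2 for n = 6, 7, ….
Subsequence B: 16, 25, 36, 49, 64 — the squares 4², 5², 6², ….
The 11th slot belongs to subsequence A; its 6th term is 66.

66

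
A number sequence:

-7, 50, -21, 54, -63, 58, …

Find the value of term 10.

66

Taking every 2nd term gives 2 separate tracks.
Subsequence A: -7, -21, -63. Geometric with ratio 3.
Subsequence B: 50, 54, 58. Arithmetic with common difference +4.
Position 10 falls in subsequence B as its term 5, giving 66.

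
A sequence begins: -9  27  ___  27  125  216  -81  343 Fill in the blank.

The slot pattern repeats as ABB (period 3), so there are 2 interleaved tracks.
Track A: -9, 27, -81 — a geometric progression (common ratio -3).
Track B: 27, ?, 125, 216, 343 — perfect cubes starting at 3³.
The gap is track B's term 2; the rule gives 64.

64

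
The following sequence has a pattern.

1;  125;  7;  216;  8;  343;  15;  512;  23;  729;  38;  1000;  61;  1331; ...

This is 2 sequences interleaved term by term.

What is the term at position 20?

Split by position mod 2 into 2 tracks.
Track A = 1, 7, 8, 15, 23, 38, 61: a Fibonacci-like recurrence a_n = a_{n-1} + a_{n-2}.
Track B = 125, 216, 343, 512, 729, 1000, 1331: perfect cubes starting at 5³.
The 20th slot belongs to track B; its 10th term is 2744.

2744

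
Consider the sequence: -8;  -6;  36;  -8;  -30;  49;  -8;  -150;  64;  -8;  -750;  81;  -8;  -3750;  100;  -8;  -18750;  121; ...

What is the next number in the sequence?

-8

Read the sequence 3 terms at a time; column i is its own pattern.
Track A: -8, -8, -8, -8, -8, -8 (always -8).
Track B: -6, -30, -150, -750, -3750, -18750 (geometric, ×5 each step).
Track C: 36, 49, 64, 81, 100, 121 (perfect squares starting at 6²).
Position 19 falls in track A as its term 7, giving -8.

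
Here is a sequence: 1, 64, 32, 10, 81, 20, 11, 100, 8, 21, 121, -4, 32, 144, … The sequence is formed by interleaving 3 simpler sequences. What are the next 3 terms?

Split by position mod 3: positions 1, 4, 7, … form one track, and each other residue class forms its own.
Stream A: 1, 10, 11, 21, 32 — a Fibonacci-like recurrence a_n = a_{n-1} + a_{n-2}.
Stream B: 64, 81, 100, 121, 144 — the squares 8², 9², 10², ….
Stream C: 32, 20, 8, -4 — subtracting 12 each time.
Position 15 falls in stream C as its term 5, giving -16.
Term 16 comes from stream A (its 6th entry): 53.
The 17th slot belongs to stream B; its 6th term is 169.

-16, 53, 169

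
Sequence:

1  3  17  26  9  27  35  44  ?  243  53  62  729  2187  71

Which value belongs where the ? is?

The slot pattern repeats as AABB (period 4), so there are 2 interleaved tracks.
Subsequence A = 1, 3, 9, 27, ?, 243, 729, 2187: powers 3^0, 3^1, 3^2, ….
Subsequence B = 17, 26, 35, 44, 53, 62, 71: adding 9 each time.
Subsequence A's pattern makes the blank 81.

81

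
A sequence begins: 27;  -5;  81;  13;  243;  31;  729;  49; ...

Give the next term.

The terms cycle through 2 interleaved subsequences.
Stream A is 27, 81, 243, 729, which is successive powers of 3.
Stream B is -5, 13, 31, 49, which is arithmetic, step +18.
Position 9 → stream A, term 5 = 2187.

2187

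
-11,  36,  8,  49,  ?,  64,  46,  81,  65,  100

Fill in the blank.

27

Taking every 2nd term gives 2 separate tracks.
Track A = -11, 8, ?, 46, 65: arithmetic with common difference +19.
Track B = 36, 49, 64, 81, 100: the squares 6², 7², 8², ….
Filling track A at index 3 by its rule yields 27.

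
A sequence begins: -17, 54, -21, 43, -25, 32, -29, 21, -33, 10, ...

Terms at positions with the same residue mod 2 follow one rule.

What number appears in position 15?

-45

The terms cycle through 2 interleaved subsequences.
Track A = -17, -21, -25, -29, -33: subtracting 4 each time.
Track B = 54, 43, 32, 21, 10: arithmetic, step −11.
The 15th slot belongs to track A; its 8th term is -45.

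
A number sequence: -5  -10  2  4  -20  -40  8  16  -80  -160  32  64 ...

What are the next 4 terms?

-320, -640, 128, 256

The slot pattern repeats as AABB (period 4), so there are 2 interleaved tracks.
Subsequence A: -5, -10, -20, -40, -80, -160 — geometric, ×2 each step.
Subsequence B: 2, 4, 8, 16, 32, 64 — powers 2^1, 2^2, 2^3, ….
Position 13 → subsequence A, term 7 = -320.
Term 14 comes from subsequence A (its 8th entry): -640.
Position 15 → subsequence B, term 7 = 128.
Position 16 → subsequence B, term 8 = 256.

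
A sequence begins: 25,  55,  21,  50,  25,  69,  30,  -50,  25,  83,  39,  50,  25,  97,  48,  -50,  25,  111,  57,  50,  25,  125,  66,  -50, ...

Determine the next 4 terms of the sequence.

Split by position mod 4: positions 1, 5, 9, … form one track, and each other residue class forms its own.
Subsequence A: 25, 25, 25, 25, 25, 25. Always 25.
Subsequence B: 55, 69, 83, 97, 111, 125. Arithmetic with common difference +14.
Subsequence C: 21, 30, 39, 48, 57, 66. Arithmetic, step +9.
Subsequence D: 50, -50, 50, -50, 50, -50. Alternating ±50.
The 25th slot belongs to subsequence A; its 7th term is 25.
Position 26 → subsequence B, term 7 = 139.
Position 27 falls in subsequence C as its term 7, giving 75.
Position 28 falls in subsequence D as its term 7, giving 50.

25, 139, 75, 50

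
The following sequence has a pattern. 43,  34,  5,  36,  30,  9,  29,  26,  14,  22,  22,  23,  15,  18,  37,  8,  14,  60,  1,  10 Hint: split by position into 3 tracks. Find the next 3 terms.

97, -6, 6

Split by position mod 3 into 3 tracks.
Subsequence A is 43, 36, 29, 22, 15, 8, 1, which is arithmetic with common difference −7.
Subsequence B is 34, 30, 26, 22, 18, 14, 10, which is linear: a_n = 38 − 4·n.
Subsequence C is 5, 9, 14, 23, 37, 60, which is each term equals the sum of the previous two.
Position 21 → subsequence C, term 7 = 97.
Term 22 comes from subsequence A (its 8th entry): -6.
The 23rd slot belongs to subsequence B; its 8th term is 6.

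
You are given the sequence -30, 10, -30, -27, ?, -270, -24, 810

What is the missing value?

90

Positions follow the repeating pattern ABB; grouping by letter gives 2 tracks.
Track A: -30, -27, -24 — arithmetic with common difference +3.
Track B: 10, -30, ?, -270, 810 — a geometric progression (common ratio -3).
Filling track B at index 3 by its rule yields 90.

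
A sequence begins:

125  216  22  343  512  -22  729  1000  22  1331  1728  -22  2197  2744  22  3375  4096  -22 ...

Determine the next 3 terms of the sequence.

Positions follow the repeating pattern AAB; grouping by letter gives 2 tracks.
Subsequence A: 125, 216, 343, 512, 729, 1000, 1331, 1728, 2197, 2744, 3375, 4096. Perfect cubes starting at 5³.
Subsequence B: 22, -22, 22, -22, 22, -22. Oscillating between 22 and -22.
Position 19 → subsequence A, term 13 = 4913.
The 20th slot belongs to subsequence A; its 14th term is 5832.
The 21st slot belongs to subsequence B; its 7th term is 22.

4913, 5832, 22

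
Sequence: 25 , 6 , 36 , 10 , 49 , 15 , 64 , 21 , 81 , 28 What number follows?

100

Positions 1, 3, 5, … form one subsequence and positions 2, 4, 6, … form another.
Subsequence A: 25, 36, 49, 64, 81 — the squares 5², 6², 7², ….
Subsequence B: 6, 10, 15, 21, 28 — triangular numbers n(n+1)/2 for n = 3, 4, ….
Position 11 → subsequence A, term 6 = 100.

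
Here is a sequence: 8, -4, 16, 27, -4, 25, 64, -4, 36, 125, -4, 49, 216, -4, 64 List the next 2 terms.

Split by position mod 3 into 3 tracks.
Subsequence A: 8, 27, 64, 125, 216. Perfect cubes starting at 2³.
Subsequence B: -4, -4, -4, -4, -4. Constant -4.
Subsequence C: 16, 25, 36, 49, 64. Perfect squares starting at 4².
Position 16 falls in subsequence A as its term 6, giving 343.
The 17th slot belongs to subsequence B; its 6th term is -4.

343, -4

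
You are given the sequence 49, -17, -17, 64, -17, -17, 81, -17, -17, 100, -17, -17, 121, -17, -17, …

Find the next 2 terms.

144, -17

Positions follow the repeating pattern ABB; grouping by letter gives 2 tracks.
Subsequence A: 49, 64, 81, 100, 121 — perfect squares starting at 7².
Subsequence B: -17, -17, -17, -17, -17, -17, -17, -17, -17, -17 — the constant sequence -17.
Position 16 → subsequence A, term 6 = 144.
Position 17 falls in subsequence B as its term 11, giving -17.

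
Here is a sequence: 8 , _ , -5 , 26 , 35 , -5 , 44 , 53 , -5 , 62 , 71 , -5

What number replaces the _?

17

Reading positions in blocks of 3 reveals the pattern AAB — 2 tracks woven together.
Stream A: 8, ?, 26, 35, 44, 53, 62, 71. Arithmetic, step +9.
Stream B: -5, -5, -5, -5. Constant -5.
So the missing entry in stream A is 17.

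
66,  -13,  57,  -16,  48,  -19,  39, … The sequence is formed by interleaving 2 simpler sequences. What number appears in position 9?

Odd-indexed and even-indexed terms follow separate rules.
Track A is 66, 57, 48, 39, which is arithmetic, step −9.
Track B is -13, -16, -19, which is arithmetic with common difference −3.
Term 9 comes from track A (its 5th entry): 30.

30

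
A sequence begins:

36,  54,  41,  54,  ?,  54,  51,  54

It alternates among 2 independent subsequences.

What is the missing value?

46

Positions 1, 3, 5, … form one subsequence and positions 2, 4, 6, … form another.
Track A: 36, 41, ?, 51 (arithmetic, step +5).
Track B: 54, 54, 54, 54 (constant 54).
Filling track A at index 3 by its rule yields 46.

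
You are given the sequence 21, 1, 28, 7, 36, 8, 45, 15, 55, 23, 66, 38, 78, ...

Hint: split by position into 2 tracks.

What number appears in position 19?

Split by position mod 2 into 2 tracks.
Track A is 21, 28, 36, 45, 55, 66, 78, which is the triangular numbers T_6, T_7, ….
Track B is 1, 7, 8, 15, 23, 38, which is each term equals the sum of the previous two.
Position 19 falls in track A as its term 10, giving 120.

120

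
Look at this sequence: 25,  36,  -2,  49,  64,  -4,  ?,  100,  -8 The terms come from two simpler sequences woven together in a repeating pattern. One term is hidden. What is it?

81

Reading positions in blocks of 3 reveals the pattern AAB — 2 tracks woven together.
Track A: 25, 36, 49, 64, ?, 100. Consecutive squares n² from n = 5.
Track B: -2, -4, -8. Geometric with ratio 2.
The gap is track A's term 5; the rule gives 81.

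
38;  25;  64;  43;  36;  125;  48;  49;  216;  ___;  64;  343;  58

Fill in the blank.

53

The terms cycle through 3 interleaved subsequences.
Subsequence A = 38, 43, 48, ?, 58: linear: a_n = 33 + 5·n.
Subsequence B = 25, 36, 49, 64: perfect squares starting at 5².
Subsequence C = 64, 125, 216, 343: the cubes 4³, 5³, 6³, ….
The gap is subsequence A's term 4; the rule gives 53.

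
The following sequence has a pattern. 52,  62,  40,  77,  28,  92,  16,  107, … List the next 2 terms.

Positions 1, 3, 5, … form one subsequence and positions 2, 4, 6, … form another.
Subsequence A = 52, 40, 28, 16: subtracting 12 each time.
Subsequence B = 62, 77, 92, 107: adding 15 each time.
Term 9 comes from subsequence A (its 5th entry): 4.
Position 10 falls in subsequence B as its term 5, giving 122.

4, 122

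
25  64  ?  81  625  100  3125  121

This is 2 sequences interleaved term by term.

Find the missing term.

Odd-indexed and even-indexed terms follow separate rules.
Subsequence A is 25, ?, 625, 3125, which is powers 5^2, 5^3, 5^4, ….
Subsequence B is 64, 81, 100, 121, which is consecutive squares n² from n = 8.
Subsequence A's pattern makes the blank 125.

125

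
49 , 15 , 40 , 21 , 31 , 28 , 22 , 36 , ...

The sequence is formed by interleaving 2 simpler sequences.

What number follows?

The terms cycle through 2 interleaved subsequences.
Subsequence A: 49, 40, 31, 22. Arithmetic, step −9.
Subsequence B: 15, 21, 28, 36. Triangular numbers starting at T_5.
Position 9 falls in subsequence A as its term 5, giving 13.

13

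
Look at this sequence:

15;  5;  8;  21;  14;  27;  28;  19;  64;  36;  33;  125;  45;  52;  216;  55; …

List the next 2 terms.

Split by position mod 3: positions 1, 4, 7, … form one track, and each other residue class forms its own.
Track A is 15, 21, 28, 36, 45, 55, which is the triangular numbers T_5, T_6, ….
Track B is 5, 14, 19, 33, 52, which is each term equals the sum of the previous two.
Track C is 8, 27, 64, 125, 216, which is consecutive cubes n³ from n = 2.
Position 17 falls in track B as its term 6, giving 85.
Position 18 → track C, term 6 = 343.

85, 343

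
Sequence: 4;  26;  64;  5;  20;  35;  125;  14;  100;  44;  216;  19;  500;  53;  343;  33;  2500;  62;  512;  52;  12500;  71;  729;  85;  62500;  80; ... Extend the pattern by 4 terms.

1000, 137, 312500, 89

Taking every 4th term gives 4 separate tracks.
Stream A: 4, 20, 100, 500, 2500, 12500, 62500 — geometric with ratio 5.
Stream B: 26, 35, 44, 53, 62, 71, 80 — arithmetic, step +9.
Stream C: 64, 125, 216, 343, 512, 729 — the cubes 4³, 5³, 6³, ….
Stream D: 5, 14, 19, 33, 52, 85 — a Fibonacci-like recurrence a_n = a_{n-1} + a_{n-2}.
Position 27 → stream C, term 7 = 1000.
Position 28 falls in stream D as its term 7, giving 137.
Term 29 comes from stream A (its 8th entry): 312500.
The 30th slot belongs to stream B; its 8th term is 89.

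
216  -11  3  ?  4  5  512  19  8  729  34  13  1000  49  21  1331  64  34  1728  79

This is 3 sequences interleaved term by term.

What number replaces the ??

Read the sequence 3 terms at a time; column i is its own pattern.
Track A: 216, ?, 512, 729, 1000, 1331, 1728 (the cubes 6³, 7³, 8³, …).
Track B: -11, 4, 19, 34, 49, 64, 79 (adding 15 each time).
Track C: 3, 5, 8, 13, 21, 34 (each term equals the sum of the previous two).
So the missing entry in track A is 343.

343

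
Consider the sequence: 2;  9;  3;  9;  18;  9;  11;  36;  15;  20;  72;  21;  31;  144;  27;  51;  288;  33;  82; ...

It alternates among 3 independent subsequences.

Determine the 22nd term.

Taking every 3rd term gives 3 separate tracks.
Track A = 2, 9, 11, 20, 31, 51, 82: Fibonacci-style (each term is the sum of the two before it).
Track B = 9, 18, 36, 72, 144, 288: a geometric progression (common ratio 2).
Track C = 3, 9, 15, 21, 27, 33: linear: a_n = -3 + 6·n.
Position 22 falls in track A as its term 8, giving 133.

133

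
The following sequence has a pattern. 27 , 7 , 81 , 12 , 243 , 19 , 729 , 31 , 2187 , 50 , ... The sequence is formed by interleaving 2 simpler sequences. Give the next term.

The terms cycle through 2 interleaved subsequences.
Subsequence A = 27, 81, 243, 729, 2187: powers of 3.
Subsequence B = 7, 12, 19, 31, 50: a Fibonacci-like recurrence a_n = a_{n-1} + a_{n-2}.
Term 11 comes from subsequence A (its 6th entry): 6561.

6561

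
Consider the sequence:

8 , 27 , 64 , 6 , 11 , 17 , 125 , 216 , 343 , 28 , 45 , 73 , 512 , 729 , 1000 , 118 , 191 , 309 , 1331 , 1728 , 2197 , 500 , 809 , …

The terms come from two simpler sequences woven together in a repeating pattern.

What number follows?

1309

Reading positions in blocks of 6 reveals the pattern AAABBB — 2 tracks woven together.
Track A: 8, 27, 64, 125, 216, 343, 512, 729, 1000, 1331, 1728, 2197 — the cubes 2³, 3³, 4³, ….
Track B: 6, 11, 17, 28, 45, 73, 118, 191, 309, 500, 809 — each term equals the sum of the previous two.
Position 24 falls in track B as its term 12, giving 1309.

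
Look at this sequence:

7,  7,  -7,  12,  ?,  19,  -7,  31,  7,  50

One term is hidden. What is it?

7

Taking every 2nd term gives 2 separate tracks.
Track A = 7, -7, ?, -7, 7: oscillating between 7 and -7.
Track B = 7, 12, 19, 31, 50: Fibonacci-style (each term is the sum of the two before it).
So the missing entry in track A is 7.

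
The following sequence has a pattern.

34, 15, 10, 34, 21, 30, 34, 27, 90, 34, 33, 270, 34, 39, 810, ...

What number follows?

Read the sequence 3 terms at a time; column i is its own pattern.
Track A: 34, 34, 34, 34, 34. The constant sequence 34.
Track B: 15, 21, 27, 33, 39. Linear: a_n = 9 + 6·n.
Track C: 10, 30, 90, 270, 810. Multiplying by 3 each time.
Position 16 → track A, term 6 = 34.

34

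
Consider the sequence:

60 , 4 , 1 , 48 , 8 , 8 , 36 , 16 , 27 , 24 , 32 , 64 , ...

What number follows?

12

Split by position mod 3: positions 1, 4, 7, … form one track, and each other residue class forms its own.
Track A = 60, 48, 36, 24: arithmetic with common difference −12.
Track B = 4, 8, 16, 32: powers 2^2, 2^3, 2^4, ….
Track C = 1, 8, 27, 64: consecutive cubes n³ from n = 1.
Position 13 falls in track A as its term 5, giving 12.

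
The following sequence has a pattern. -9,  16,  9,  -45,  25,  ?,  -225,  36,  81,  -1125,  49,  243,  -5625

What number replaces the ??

27

Split by position mod 3 into 3 tracks.
Subsequence A: -9, -45, -225, -1125, -5625 (multiplying by 5 each time).
Subsequence B: 16, 25, 36, 49 (perfect squares starting at 4²).
Subsequence C: 9, ?, 81, 243 (powers of 3).
The gap is subsequence C's term 2; the rule gives 27.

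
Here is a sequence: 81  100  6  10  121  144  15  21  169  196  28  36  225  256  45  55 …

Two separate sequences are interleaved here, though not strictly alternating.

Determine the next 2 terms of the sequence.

289, 324

Reading positions in blocks of 4 reveals the pattern AABB — 2 tracks woven together.
Subsequence A = 81, 100, 121, 144, 169, 196, 225, 256: consecutive squares n² from n = 9.
Subsequence B = 6, 10, 15, 21, 28, 36, 45, 55: triangular numbers n(n+1)/2 for n = 3, 4, ….
Position 17 falls in subsequence A as its term 9, giving 289.
Term 18 comes from subsequence A (its 10th entry): 324.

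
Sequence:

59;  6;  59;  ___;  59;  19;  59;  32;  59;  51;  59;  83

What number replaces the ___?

13

Taking every 2nd term gives 2 separate tracks.
Track A: 59, 59, 59, 59, 59, 59. The constant sequence 59.
Track B: 6, ?, 19, 32, 51, 83. A Fibonacci-like recurrence a_n = a_{n-1} + a_{n-2}.
The gap is track B's term 2; the rule gives 13.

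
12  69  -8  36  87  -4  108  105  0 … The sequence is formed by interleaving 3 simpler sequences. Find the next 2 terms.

324, 123

The terms cycle through 3 interleaved subsequences.
Track A = 12, 36, 108: a geometric progression (common ratio 3).
Track B = 69, 87, 105: adding 18 each time.
Track C = -8, -4, 0: arithmetic with common difference +4.
Term 10 comes from track A (its 4th entry): 324.
The 11th slot belongs to track B; its 4th term is 123.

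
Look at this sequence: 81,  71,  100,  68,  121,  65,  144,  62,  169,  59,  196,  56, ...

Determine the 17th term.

Positions 1, 3, 5, … form one subsequence and positions 2, 4, 6, … form another.
Subsequence A: 81, 100, 121, 144, 169, 196 (perfect squares starting at 9²).
Subsequence B: 71, 68, 65, 62, 59, 56 (subtracting 3 each time).
Term 17 comes from subsequence A (its 9th entry): 289.

289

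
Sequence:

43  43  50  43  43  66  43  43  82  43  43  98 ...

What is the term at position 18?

130

Positions follow the repeating pattern AAB; grouping by letter gives 2 tracks.
Stream A is 43, 43, 43, 43, 43, 43, 43, 43, which is always 43.
Stream B is 50, 66, 82, 98, which is adding 16 each time.
The 18th slot belongs to stream B; its 6th term is 130.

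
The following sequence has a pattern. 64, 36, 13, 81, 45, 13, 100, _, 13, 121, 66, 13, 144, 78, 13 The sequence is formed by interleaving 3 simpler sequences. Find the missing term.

55

Read the sequence 3 terms at a time; column i is its own pattern.
Track A: 64, 81, 100, 121, 144 (perfect squares starting at 8²).
Track B: 36, 45, ?, 66, 78 (triangular numbers n(n+1)/2 for n = 8, 9, …).
Track C: 13, 13, 13, 13, 13 (always 13).
Filling track B at index 3 by its rule yields 55.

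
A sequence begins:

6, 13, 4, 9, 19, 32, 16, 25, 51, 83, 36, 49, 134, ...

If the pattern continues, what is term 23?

Reading positions in blocks of 4 reveals the pattern AABB — 2 tracks woven together.
Stream A: 6, 13, 19, 32, 51, 83, 134 (Fibonacci-style (each term is the sum of the two before it)).
Stream B: 4, 9, 16, 25, 36, 49 (the squares 2², 3², 4², …).
Term 23 comes from stream B (its 11th entry): 144.

144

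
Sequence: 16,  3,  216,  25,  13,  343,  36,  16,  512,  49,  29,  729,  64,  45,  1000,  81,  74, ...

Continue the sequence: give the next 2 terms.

1331, 100

Read the sequence 3 terms at a time; column i is its own pattern.
Stream A: 16, 25, 36, 49, 64, 81 — the squares 4², 5², 6², ….
Stream B: 3, 13, 16, 29, 45, 74 — each term equals the sum of the previous two.
Stream C: 216, 343, 512, 729, 1000 — consecutive cubes n³ from n = 6.
Term 18 comes from stream C (its 6th entry): 1331.
Position 19 → stream A, term 7 = 100.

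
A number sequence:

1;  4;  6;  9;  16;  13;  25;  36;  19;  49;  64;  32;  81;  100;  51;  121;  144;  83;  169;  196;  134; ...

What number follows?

225

Positions follow the repeating pattern AAB; grouping by letter gives 2 tracks.
Track A is 1, 4, 9, 16, 25, 36, 49, 64, 81, 100, 121, 144, 169, 196, which is the squares 1², 2², 3², ….
Track B is 6, 13, 19, 32, 51, 83, 134, which is a Fibonacci-like recurrence a_n = a_{n-1} + a_{n-2}.
Term 22 comes from track A (its 15th entry): 225.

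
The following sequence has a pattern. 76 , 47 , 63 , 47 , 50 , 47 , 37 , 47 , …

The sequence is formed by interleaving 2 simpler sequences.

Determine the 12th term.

Taking every 2nd term gives 2 separate tracks.
Track A: 76, 63, 50, 37 — linear: a_n = 89 − 13·n.
Track B: 47, 47, 47, 47 — always 47.
The 12th slot belongs to track B; its 6th term is 47.

47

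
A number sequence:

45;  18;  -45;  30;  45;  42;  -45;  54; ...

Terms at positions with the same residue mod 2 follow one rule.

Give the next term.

The terms cycle through 2 interleaved subsequences.
Track A: 45, -45, 45, -45 — alternating ±45.
Track B: 18, 30, 42, 54 — arithmetic with common difference +12.
Term 9 comes from track A (its 5th entry): 45.

45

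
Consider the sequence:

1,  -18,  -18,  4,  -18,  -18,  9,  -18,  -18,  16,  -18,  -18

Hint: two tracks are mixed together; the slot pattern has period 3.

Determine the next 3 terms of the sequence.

25, -18, -18

Positions follow the repeating pattern ABB; grouping by letter gives 2 tracks.
Stream A is 1, 4, 9, 16, which is the squares 1², 2², 3², ….
Stream B is -18, -18, -18, -18, -18, -18, -18, -18, which is the constant sequence -18.
Position 13 falls in stream A as its term 5, giving 25.
Position 14 falls in stream B as its term 9, giving -18.
Term 15 comes from stream B (its 10th entry): -18.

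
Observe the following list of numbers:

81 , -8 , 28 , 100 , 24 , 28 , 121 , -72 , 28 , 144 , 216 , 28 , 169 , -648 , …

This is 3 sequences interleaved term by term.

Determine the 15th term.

Read the sequence 3 terms at a time; column i is its own pattern.
Track A = 81, 100, 121, 144, 169: consecutive squares n² from n = 9.
Track B = -8, 24, -72, 216, -648: multiplying by -3 each time.
Track C = 28, 28, 28, 28: constant 28.
Position 15 falls in track C as its term 5, giving 28.

28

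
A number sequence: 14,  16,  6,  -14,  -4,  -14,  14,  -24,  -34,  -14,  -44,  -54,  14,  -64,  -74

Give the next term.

Reading positions in blocks of 3 reveals the pattern ABB — 2 tracks woven together.
Track A: 14, -14, 14, -14, 14. Oscillating between 14 and -14.
Track B: 16, 6, -4, -14, -24, -34, -44, -54, -64, -74. Arithmetic, step −10.
Position 16 falls in track A as its term 6, giving -14.

-14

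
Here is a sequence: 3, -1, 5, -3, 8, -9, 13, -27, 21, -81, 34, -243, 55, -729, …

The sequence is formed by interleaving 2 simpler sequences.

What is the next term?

Taking every 2nd term gives 2 separate tracks.
Subsequence A: 3, 5, 8, 13, 21, 34, 55 (each term equals the sum of the previous two).
Subsequence B: -1, -3, -9, -27, -81, -243, -729 (geometric, ×3 each step).
Term 15 comes from subsequence A (its 8th entry): 89.

89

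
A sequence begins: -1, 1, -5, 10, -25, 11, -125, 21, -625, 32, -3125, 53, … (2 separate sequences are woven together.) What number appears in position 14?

The terms cycle through 2 interleaved subsequences.
Track A: -1, -5, -25, -125, -625, -3125 — geometric, ×5 each step.
Track B: 1, 10, 11, 21, 32, 53 — Fibonacci-style (each term is the sum of the two before it).
Position 14 falls in track B as its term 7, giving 85.

85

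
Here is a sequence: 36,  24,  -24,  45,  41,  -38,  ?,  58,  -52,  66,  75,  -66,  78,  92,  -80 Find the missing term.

Split by position mod 3: positions 1, 4, 7, … form one track, and each other residue class forms its own.
Track A is 36, 45, ?, 66, 78, which is the triangular numbers T_8, T_9, ….
Track B is 24, 41, 58, 75, 92, which is adding 17 each time.
Track C is -24, -38, -52, -66, -80, which is arithmetic, step −14.
Filling track A at index 3 by its rule yields 55.

55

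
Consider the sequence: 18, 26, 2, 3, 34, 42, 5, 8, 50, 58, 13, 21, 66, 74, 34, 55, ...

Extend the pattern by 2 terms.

The slot pattern repeats as AABB (period 4), so there are 2 interleaved tracks.
Track A: 18, 26, 34, 42, 50, 58, 66, 74 — arithmetic, step +8.
Track B: 2, 3, 5, 8, 13, 21, 34, 55 — a Fibonacci-like recurrence a_n = a_{n-1} + a_{n-2}.
The 17th slot belongs to track A; its 9th term is 82.
Term 18 comes from track A (its 10th entry): 90.

82, 90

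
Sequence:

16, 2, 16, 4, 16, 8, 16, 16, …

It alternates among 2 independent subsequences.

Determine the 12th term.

Positions 1, 3, 5, … form one subsequence and positions 2, 4, 6, … form another.
Track A: 16, 16, 16, 16 — constant 16.
Track B: 2, 4, 8, 16 — powers of 2.
Position 12 falls in track B as its term 6, giving 64.

64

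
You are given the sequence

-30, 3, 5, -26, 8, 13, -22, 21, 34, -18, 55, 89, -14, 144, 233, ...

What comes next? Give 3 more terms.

Reading positions in blocks of 3 reveals the pattern ABB — 2 tracks woven together.
Track A: -30, -26, -22, -18, -14 (adding 4 each time).
Track B: 3, 5, 8, 13, 21, 34, 55, 89, 144, 233 (Fibonacci-style (each term is the sum of the two before it)).
Position 16 falls in track A as its term 6, giving -10.
Position 17 → track B, term 11 = 377.
Position 18 → track B, term 12 = 610.

-10, 377, 610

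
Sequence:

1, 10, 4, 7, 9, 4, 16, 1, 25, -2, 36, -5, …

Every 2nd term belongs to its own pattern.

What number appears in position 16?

Taking every 2nd term gives 2 separate tracks.
Track A: 1, 4, 9, 16, 25, 36 (consecutive squares n² from n = 1).
Track B: 10, 7, 4, 1, -2, -5 (arithmetic, step −3).
The 16th slot belongs to track B; its 8th term is -11.

-11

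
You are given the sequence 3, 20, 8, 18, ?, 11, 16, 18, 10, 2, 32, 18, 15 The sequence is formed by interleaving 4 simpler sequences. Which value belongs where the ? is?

Read the sequence 4 terms at a time; column i is its own pattern.
Track A = 3, ?, 10, 15: triangular numbers n(n+1)/2 for n = 2, 3, ….
Track B = 20, 11, 2: linear: a_n = 29 − 9·n.
Track C = 8, 16, 32: successive powers of 2.
Track D = 18, 18, 18: the constant sequence 18.
Filling track A at index 2 by its rule yields 6.

6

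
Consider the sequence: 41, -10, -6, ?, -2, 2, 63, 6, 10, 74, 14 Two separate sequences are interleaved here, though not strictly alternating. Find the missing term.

Positions follow the repeating pattern ABB; grouping by letter gives 2 tracks.
Stream A is 41, ?, 63, 74, which is arithmetic with common difference +11.
Stream B is -10, -6, -2, 2, 6, 10, 14, which is arithmetic with common difference +4.
The gap is stream A's term 2; the rule gives 52.

52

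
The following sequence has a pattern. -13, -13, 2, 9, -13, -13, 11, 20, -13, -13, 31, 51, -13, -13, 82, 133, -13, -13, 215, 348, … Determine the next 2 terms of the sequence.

The slot pattern repeats as AABB (period 4), so there are 2 interleaved tracks.
Track A: -13, -13, -13, -13, -13, -13, -13, -13, -13, -13. Always -13.
Track B: 2, 9, 11, 20, 31, 51, 82, 133, 215, 348. Fibonacci-style (each term is the sum of the two before it).
Term 21 comes from track A (its 11th entry): -13.
Position 22 → track A, term 12 = -13.

-13, -13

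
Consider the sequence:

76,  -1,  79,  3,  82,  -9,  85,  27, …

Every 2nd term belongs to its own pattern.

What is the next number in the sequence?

Split by position mod 2 into 2 tracks.
Stream A = 76, 79, 82, 85: linear: a_n = 73 + 3·n.
Stream B = -1, 3, -9, 27: geometric with ratio -3.
The 9th slot belongs to stream A; its 5th term is 88.

88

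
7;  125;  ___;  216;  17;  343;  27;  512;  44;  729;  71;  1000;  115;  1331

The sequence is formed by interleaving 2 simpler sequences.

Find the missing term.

10

Split by position mod 2 into 2 tracks.
Track A = 7, ?, 17, 27, 44, 71, 115: each term equals the sum of the previous two.
Track B = 125, 216, 343, 512, 729, 1000, 1331: perfect cubes starting at 5³.
Track A's pattern makes the blank 10.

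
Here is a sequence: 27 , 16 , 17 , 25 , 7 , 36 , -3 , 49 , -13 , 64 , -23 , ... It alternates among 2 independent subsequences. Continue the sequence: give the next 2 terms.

Positions 1, 3, 5, … form one subsequence and positions 2, 4, 6, … form another.
Stream A: 27, 17, 7, -3, -13, -23 (arithmetic, step −10).
Stream B: 16, 25, 36, 49, 64 (consecutive squares n² from n = 4).
The 12th slot belongs to stream B; its 6th term is 81.
The 13th slot belongs to stream A; its 7th term is -33.

81, -33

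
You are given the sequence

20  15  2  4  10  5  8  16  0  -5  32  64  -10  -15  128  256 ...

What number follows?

-20

Positions follow the repeating pattern AABB; grouping by letter gives 2 tracks.
Track A: 20, 15, 10, 5, 0, -5, -10, -15. Linear: a_n = 25 − 5·n.
Track B: 2, 4, 8, 16, 32, 64, 128, 256. Geometric with ratio 2.
Position 17 → track A, term 9 = -20.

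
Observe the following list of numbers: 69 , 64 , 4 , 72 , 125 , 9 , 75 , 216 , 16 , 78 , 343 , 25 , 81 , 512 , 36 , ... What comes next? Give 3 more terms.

Split by position mod 3: positions 1, 4, 7, … form one track, and each other residue class forms its own.
Subsequence A: 69, 72, 75, 78, 81 — adding 3 each time.
Subsequence B: 64, 125, 216, 343, 512 — consecutive cubes n³ from n = 4.
Subsequence C: 4, 9, 16, 25, 36 — consecutive squares n² from n = 2.
Term 16 comes from subsequence A (its 6th entry): 84.
Term 17 comes from subsequence B (its 6th entry): 729.
The 18th slot belongs to subsequence C; its 6th term is 49.

84, 729, 49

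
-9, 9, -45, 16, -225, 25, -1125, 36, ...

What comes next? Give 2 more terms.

-5625, 49

The terms cycle through 2 interleaved subsequences.
Track A is -9, -45, -225, -1125, which is multiplying by 5 each time.
Track B is 9, 16, 25, 36, which is consecutive squares n² from n = 3.
The 9th slot belongs to track A; its 5th term is -5625.
Term 10 comes from track B (its 5th entry): 49.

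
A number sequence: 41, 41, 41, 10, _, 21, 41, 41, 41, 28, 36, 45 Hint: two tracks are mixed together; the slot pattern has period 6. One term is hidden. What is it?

Reading positions in blocks of 6 reveals the pattern AAABBB — 2 tracks woven together.
Track A = 41, 41, 41, 41, 41, 41: always 41.
Track B = 10, ?, 21, 28, 36, 45: triangular numbers n(n+1)/2 for n = 4, 5, ….
The gap is track B's term 2; the rule gives 15.

15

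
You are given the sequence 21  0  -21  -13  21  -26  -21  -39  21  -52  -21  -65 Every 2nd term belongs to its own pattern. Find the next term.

21

Odd-indexed and even-indexed terms follow separate rules.
Track A: 21, -21, 21, -21, 21, -21 — oscillating between 21 and -21.
Track B: 0, -13, -26, -39, -52, -65 — linear: a_n = 13 − 13·n.
Position 13 falls in track A as its term 7, giving 21.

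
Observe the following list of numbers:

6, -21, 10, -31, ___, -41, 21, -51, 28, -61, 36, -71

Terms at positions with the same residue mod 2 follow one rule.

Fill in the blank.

15

Positions 1, 3, 5, … form one subsequence and positions 2, 4, 6, … form another.
Stream A: 6, 10, ?, 21, 28, 36 (triangular numbers n(n+1)/2 for n = 3, 4, …).
Stream B: -21, -31, -41, -51, -61, -71 (linear: a_n = -11 − 10·n).
Filling stream A at index 3 by its rule yields 15.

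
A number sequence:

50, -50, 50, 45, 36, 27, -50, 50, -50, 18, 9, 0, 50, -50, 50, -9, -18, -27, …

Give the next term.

Reading positions in blocks of 6 reveals the pattern AAABBB — 2 tracks woven together.
Track A = 50, -50, 50, -50, 50, -50, 50, -50, 50: the oscillation 50·(−1)^(n+1).
Track B = 45, 36, 27, 18, 9, 0, -9, -18, -27: arithmetic with common difference −9.
Position 19 → track A, term 10 = -50.

-50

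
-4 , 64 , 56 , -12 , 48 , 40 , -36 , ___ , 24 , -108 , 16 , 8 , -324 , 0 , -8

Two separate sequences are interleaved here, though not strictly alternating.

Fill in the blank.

32

The slot pattern repeats as ABB (period 3), so there are 2 interleaved tracks.
Stream A: -4, -12, -36, -108, -324. Geometric, ×3 each step.
Stream B: 64, 56, 48, 40, ?, 24, 16, 8, 0, -8. Subtracting 8 each time.
Filling stream B at index 5 by its rule yields 32.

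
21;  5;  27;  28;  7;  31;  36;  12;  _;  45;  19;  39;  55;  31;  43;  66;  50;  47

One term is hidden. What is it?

35

Split by position mod 3: positions 1, 4, 7, … form one track, and each other residue class forms its own.
Track A is 21, 28, 36, 45, 55, 66, which is triangular numbers n(n+1)/2 for n = 6, 7, ….
Track B is 5, 7, 12, 19, 31, 50, which is a Fibonacci-like recurrence a_n = a_{n-1} + a_{n-2}.
Track C is 27, 31, ?, 39, 43, 47, which is arithmetic, step +4.
So the missing entry in track C is 35.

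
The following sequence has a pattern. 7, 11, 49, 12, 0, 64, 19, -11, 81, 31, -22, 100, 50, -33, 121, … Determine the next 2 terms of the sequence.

81, -44

Split by position mod 3 into 3 tracks.
Stream A: 7, 12, 19, 31, 50. A Fibonacci-like recurrence a_n = a_{n-1} + a_{n-2}.
Stream B: 11, 0, -11, -22, -33. Subtracting 11 each time.
Stream C: 49, 64, 81, 100, 121. Perfect squares starting at 7².
Position 16 → stream A, term 6 = 81.
Term 17 comes from stream B (its 6th entry): -44.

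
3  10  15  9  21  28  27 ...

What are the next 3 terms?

Positions follow the repeating pattern ABB; grouping by letter gives 2 tracks.
Stream A = 3, 9, 27: powers 3^1, 3^2, 3^3, ….
Stream B = 10, 15, 21, 28: triangular numbers n(n+1)/2 for n = 4, 5, ….
Term 8 comes from stream B (its 5th entry): 36.
Term 9 comes from stream B (its 6th entry): 45.
Position 10 → stream A, term 4 = 81.

36, 45, 81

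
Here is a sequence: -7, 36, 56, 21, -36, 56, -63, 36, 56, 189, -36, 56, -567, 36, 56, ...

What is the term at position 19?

-5103

The terms cycle through 3 interleaved subsequences.
Subsequence A: -7, 21, -63, 189, -567. A geometric progression (common ratio -3).
Subsequence B: 36, -36, 36, -36, 36. Alternating ±36.
Subsequence C: 56, 56, 56, 56, 56. Always 56.
The 19th slot belongs to subsequence A; its 7th term is -5103.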